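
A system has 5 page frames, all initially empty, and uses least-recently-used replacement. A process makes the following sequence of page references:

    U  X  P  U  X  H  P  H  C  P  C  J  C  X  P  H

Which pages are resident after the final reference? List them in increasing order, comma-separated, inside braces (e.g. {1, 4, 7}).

{C, H, J, P, X}

U -> miss, frames {U}
X -> miss, frames {U,X}
P -> miss, frames {U,X,P}
U -> hit
X -> hit
H -> miss, frames {P,U,X,H}
P -> hit
H -> hit
C -> miss, frames {U,X,P,H,C}
P -> hit
C -> hit
J -> miss, evict U, frames {X,H,P,C,J}
C -> hit
X -> hit
P -> hit
H -> hit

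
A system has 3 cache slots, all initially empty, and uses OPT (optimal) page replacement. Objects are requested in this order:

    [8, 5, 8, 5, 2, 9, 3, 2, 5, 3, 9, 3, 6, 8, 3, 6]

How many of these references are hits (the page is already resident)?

8: miss, frames [8]
5: miss, frames [8, 5]
8: hit
5: hit
2: miss, frames [8, 5, 2]
9: miss, evict 8, frames [5, 2, 9]
3: miss, evict 9, frames [5, 2, 3]
2: hit
5: hit
3: hit
9: miss, evict 2, frames [5, 3, 9]
3: hit
6: miss, evict 9, frames [5, 3, 6]
8: miss, evict 5, frames [3, 6, 8]
3: hit
6: hit
Hits: 8.

8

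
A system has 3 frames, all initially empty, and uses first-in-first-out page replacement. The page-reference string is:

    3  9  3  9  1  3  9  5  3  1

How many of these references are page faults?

5

3: miss, frames (3)
9: miss, frames (3 9)
3: hit
9: hit
1: miss, frames (3 9 1)
3: hit
9: hit
5: miss, evict 3, frames (9 1 5)
3: miss, evict 9, frames (1 5 3)
1: hit
Page faults: 5.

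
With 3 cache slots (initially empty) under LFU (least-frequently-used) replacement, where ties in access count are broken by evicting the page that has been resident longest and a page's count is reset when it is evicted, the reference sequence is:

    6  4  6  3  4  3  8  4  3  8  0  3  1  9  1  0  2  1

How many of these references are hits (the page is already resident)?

6 -> miss, frames (6)
4 -> miss, frames (6 4)
6 -> hit
3 -> miss, frames (6 4 3)
4 -> hit
3 -> hit
8 -> miss, evict 6, frames (4 3 8)
4 -> hit
3 -> hit
8 -> hit
0 -> miss, evict 8, frames (4 3 0)
3 -> hit
1 -> miss, evict 0, frames (4 3 1)
9 -> miss, evict 1, frames (4 3 9)
1 -> miss, evict 9, frames (4 3 1)
0 -> miss, evict 1, frames (4 3 0)
2 -> miss, evict 0, frames (4 3 2)
1 -> miss, evict 2, frames (4 3 1)
Hits: 7.

7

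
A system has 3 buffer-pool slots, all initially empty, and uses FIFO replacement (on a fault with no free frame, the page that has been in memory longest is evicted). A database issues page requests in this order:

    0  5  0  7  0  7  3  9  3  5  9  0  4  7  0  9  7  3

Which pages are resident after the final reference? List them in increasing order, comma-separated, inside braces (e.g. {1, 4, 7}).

{3, 7, 9}

0 -> miss, frames (0)
5 -> miss, frames (0 5)
0 -> hit
7 -> miss, frames (0 5 7)
0 -> hit
7 -> hit
3 -> miss, evict 0, frames (5 7 3)
9 -> miss, evict 5, frames (7 3 9)
3 -> hit
5 -> miss, evict 7, frames (3 9 5)
9 -> hit
0 -> miss, evict 3, frames (9 5 0)
4 -> miss, evict 9, frames (5 0 4)
7 -> miss, evict 5, frames (0 4 7)
0 -> hit
9 -> miss, evict 0, frames (4 7 9)
7 -> hit
3 -> miss, evict 4, frames (7 9 3)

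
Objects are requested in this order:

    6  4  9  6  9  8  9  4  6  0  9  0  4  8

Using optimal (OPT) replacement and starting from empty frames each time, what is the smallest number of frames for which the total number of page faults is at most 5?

f=1: 14 faults
f=2: 9 faults
f=3: 7 faults
f=4: 5 faults
f=5: 5 faults
Smallest f with faults ≤ 5 is 4.

4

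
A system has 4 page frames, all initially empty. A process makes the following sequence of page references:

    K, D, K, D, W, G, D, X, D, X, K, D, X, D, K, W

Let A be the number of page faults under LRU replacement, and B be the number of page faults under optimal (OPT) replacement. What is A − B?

Under LRU: F F . . F F . F . . F . . . . F → 7 faults.
Under OPT: F F . . F F . F . . . . . . . . → 5 faults.
A − B = 7 − 5 = 2.

2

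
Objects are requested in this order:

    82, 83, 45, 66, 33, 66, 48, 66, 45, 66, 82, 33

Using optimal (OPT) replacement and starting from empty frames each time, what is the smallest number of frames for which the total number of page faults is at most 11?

2

f=1: 12 faults
f=2: 9 faults
f=3: 8 faults
f=4: 7 faults
f=5: 6 faults
f=6: 6 faults
Smallest f with faults ≤ 11 is 2.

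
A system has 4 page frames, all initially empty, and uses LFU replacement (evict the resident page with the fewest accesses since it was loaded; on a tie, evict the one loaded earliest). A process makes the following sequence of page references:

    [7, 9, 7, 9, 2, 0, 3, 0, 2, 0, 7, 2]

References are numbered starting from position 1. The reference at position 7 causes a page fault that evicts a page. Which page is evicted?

pos 1: 7 → miss, frames {7}
pos 2: 9 → miss, frames {7,9}
pos 3: 7 → hit
pos 4: 9 → hit
pos 5: 2 → miss, frames {7,9,2}
pos 6: 0 → miss, frames {7,9,2,0}
pos 7: 3 → miss, evict 2, frames {7,9,0,3}
At position 7, page 2 is evicted.

2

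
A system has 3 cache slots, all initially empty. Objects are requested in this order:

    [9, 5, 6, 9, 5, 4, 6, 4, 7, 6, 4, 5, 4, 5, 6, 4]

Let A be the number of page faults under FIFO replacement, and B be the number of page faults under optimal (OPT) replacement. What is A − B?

Under FIFO: F F F . . F . . F . . F . . F F → 8 faults.
Under OPT: F F F . . F . . F . . F . . . . → 6 faults.
A − B = 8 − 6 = 2.

2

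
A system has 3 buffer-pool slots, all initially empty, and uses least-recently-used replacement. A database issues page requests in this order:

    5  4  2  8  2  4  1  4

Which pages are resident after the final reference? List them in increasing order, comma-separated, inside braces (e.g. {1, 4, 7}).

{1, 2, 4}

5 → miss, frames (5)
4 → miss, frames (5 4)
2 → miss, frames (5 4 2)
8 → miss, evict 5, frames (4 2 8)
2 → hit
4 → hit
1 → miss, evict 8, frames (2 4 1)
4 → hit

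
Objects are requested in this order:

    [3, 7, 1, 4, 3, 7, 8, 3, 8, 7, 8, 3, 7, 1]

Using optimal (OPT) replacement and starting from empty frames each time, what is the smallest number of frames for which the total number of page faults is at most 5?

4

f=1: 14 faults
f=2: 9 faults
f=3: 6 faults
f=4: 5 faults
f=5: 5 faults
Smallest f with faults ≤ 5 is 4.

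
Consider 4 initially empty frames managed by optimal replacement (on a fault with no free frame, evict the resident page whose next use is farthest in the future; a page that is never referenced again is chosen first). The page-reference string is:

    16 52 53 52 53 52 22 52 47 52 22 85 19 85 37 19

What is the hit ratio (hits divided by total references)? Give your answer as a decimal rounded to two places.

16: fault, frames (16)
52: fault, frames (16 52)
53: fault, frames (16 52 53)
52: hit
53: hit
52: hit
22: fault, frames (16 52 53 22)
52: hit
47: fault, evict 53, frames (16 52 22 47)
52: hit
22: hit
85: fault, evict 47, frames (16 52 22 85)
19: fault, evict 22, frames (16 52 85 19)
85: hit
37: fault, evict 85, frames (16 52 19 37)
19: hit
Hits: 8 of 16 references → 8/16 = 0.5000.

0.50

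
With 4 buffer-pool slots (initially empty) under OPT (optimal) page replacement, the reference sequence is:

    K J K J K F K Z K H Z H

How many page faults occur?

5

K -> fault, frames [K]
J -> fault, frames [K, J]
K -> hit
J -> hit
K -> hit
F -> fault, frames [K, J, F]
K -> hit
Z -> fault, frames [K, J, F, Z]
K -> hit
H -> fault, evict F, frames [K, J, Z, H]
Z -> hit
H -> hit
Page faults: 5.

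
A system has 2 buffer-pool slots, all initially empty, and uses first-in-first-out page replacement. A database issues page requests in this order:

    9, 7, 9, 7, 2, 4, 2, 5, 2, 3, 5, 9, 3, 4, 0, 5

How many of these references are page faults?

13

9 → fault, frames {9}
7 → fault, frames {9,7}
9 → hit
7 → hit
2 → fault, evict 9, frames {7,2}
4 → fault, evict 7, frames {2,4}
2 → hit
5 → fault, evict 2, frames {4,5}
2 → fault, evict 4, frames {5,2}
3 → fault, evict 5, frames {2,3}
5 → fault, evict 2, frames {3,5}
9 → fault, evict 3, frames {5,9}
3 → fault, evict 5, frames {9,3}
4 → fault, evict 9, frames {3,4}
0 → fault, evict 3, frames {4,0}
5 → fault, evict 4, frames {0,5}
Page faults: 13.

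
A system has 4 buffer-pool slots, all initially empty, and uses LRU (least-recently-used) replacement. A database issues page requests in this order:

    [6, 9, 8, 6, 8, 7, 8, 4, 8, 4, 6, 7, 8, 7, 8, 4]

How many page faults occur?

5

6 → fault, frames {6}
9 → fault, frames {6,9}
8 → fault, frames {6,9,8}
6 → hit
8 → hit
7 → fault, frames {9,6,8,7}
8 → hit
4 → fault, evict 9, frames {6,7,8,4}
8 → hit
4 → hit
6 → hit
7 → hit
8 → hit
7 → hit
8 → hit
4 → hit
Page faults: 5.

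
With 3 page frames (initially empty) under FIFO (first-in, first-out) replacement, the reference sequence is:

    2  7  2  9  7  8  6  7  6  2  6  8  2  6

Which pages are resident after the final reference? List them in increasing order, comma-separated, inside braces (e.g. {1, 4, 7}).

{2, 6, 8}

2 → miss, frames {2}
7 → miss, frames {2,7}
2 → hit
9 → miss, frames {2,7,9}
7 → hit
8 → miss, evict 2, frames {7,9,8}
6 → miss, evict 7, frames {9,8,6}
7 → miss, evict 9, frames {8,6,7}
6 → hit
2 → miss, evict 8, frames {6,7,2}
6 → hit
8 → miss, evict 6, frames {7,2,8}
2 → hit
6 → miss, evict 7, frames {2,8,6}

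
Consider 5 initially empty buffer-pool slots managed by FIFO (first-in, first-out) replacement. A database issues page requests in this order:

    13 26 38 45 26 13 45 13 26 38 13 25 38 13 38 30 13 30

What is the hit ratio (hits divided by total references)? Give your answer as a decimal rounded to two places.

0.61

13: fault, frames {13}
26: fault, frames {13,26}
38: fault, frames {13,26,38}
45: fault, frames {13,26,38,45}
26: hit
13: hit
45: hit
13: hit
26: hit
38: hit
13: hit
25: fault, frames {13,26,38,45,25}
38: hit
13: hit
38: hit
30: fault, evict 13, frames {26,38,45,25,30}
13: fault, evict 26, frames {38,45,25,30,13}
30: hit
Hits: 11 of 18 references → 11/18 = 0.6111.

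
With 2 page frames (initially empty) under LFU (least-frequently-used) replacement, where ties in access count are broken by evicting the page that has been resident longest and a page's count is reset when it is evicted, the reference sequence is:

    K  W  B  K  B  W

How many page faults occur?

K -> miss, frames [K]
W -> miss, frames [K, W]
B -> miss, evict K, frames [W, B]
K -> miss, evict W, frames [B, K]
B -> hit
W -> miss, evict K, frames [B, W]
Page faults: 5.

5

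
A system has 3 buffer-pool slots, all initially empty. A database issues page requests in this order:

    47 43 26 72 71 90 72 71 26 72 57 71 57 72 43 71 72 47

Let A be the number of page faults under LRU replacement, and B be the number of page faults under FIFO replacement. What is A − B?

-1

Under LRU: F F F F F F . . F . F F . . F F . F → 12 faults.
Under FIFO: F F F F F F . . F F F F . . F . F F → 13 faults.
A − B = 12 − 13 = -1.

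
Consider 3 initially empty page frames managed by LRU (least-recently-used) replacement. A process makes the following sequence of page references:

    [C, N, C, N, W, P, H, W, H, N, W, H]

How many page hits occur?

C -> fault, frames [C]
N -> fault, frames [C, N]
C -> hit
N -> hit
W -> fault, frames [C, N, W]
P -> fault, evict C, frames [N, W, P]
H -> fault, evict N, frames [W, P, H]
W -> hit
H -> hit
N -> fault, evict P, frames [W, H, N]
W -> hit
H -> hit
Hits: 6.

6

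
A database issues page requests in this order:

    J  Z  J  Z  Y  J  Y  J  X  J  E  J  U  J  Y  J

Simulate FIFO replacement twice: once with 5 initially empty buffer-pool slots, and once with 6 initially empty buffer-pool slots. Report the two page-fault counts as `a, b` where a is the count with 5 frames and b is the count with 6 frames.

7, 6

5 frames: F F . . F . . . F . F . F F . . → 7 faults.
6 frames: F F . . F . . . F . F . F . . . → 6 faults.
6 < 7: adding a frame reduced faults, as is typical.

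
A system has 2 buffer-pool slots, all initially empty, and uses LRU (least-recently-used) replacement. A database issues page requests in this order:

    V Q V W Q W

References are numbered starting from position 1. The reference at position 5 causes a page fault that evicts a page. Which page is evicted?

V

pos 1: V -> fault, frames [V]
pos 2: Q -> fault, frames [V, Q]
pos 3: V -> hit
pos 4: W -> fault, evict Q, frames [V, W]
pos 5: Q -> fault, evict V, frames [W, Q]
At position 5, page V is evicted.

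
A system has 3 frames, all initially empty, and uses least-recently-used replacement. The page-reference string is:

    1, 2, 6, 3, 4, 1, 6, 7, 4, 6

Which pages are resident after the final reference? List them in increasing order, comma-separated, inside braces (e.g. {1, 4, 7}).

{4, 6, 7}

1 → miss, frames {1}
2 → miss, frames {1,2}
6 → miss, frames {1,2,6}
3 → miss, evict 1, frames {2,6,3}
4 → miss, evict 2, frames {6,3,4}
1 → miss, evict 6, frames {3,4,1}
6 → miss, evict 3, frames {4,1,6}
7 → miss, evict 4, frames {1,6,7}
4 → miss, evict 1, frames {6,7,4}
6 → hit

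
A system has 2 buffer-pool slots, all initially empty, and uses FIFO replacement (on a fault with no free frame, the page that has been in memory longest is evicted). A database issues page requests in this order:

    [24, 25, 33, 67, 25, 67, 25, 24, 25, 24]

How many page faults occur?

24 → miss, frames {24}
25 → miss, frames {24,25}
33 → miss, evict 24, frames {25,33}
67 → miss, evict 25, frames {33,67}
25 → miss, evict 33, frames {67,25}
67 → hit
25 → hit
24 → miss, evict 67, frames {25,24}
25 → hit
24 → hit
Page faults: 6.

6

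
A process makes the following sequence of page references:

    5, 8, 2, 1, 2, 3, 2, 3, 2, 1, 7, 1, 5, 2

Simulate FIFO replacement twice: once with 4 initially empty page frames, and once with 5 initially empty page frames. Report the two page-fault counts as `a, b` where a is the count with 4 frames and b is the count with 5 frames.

8, 7

4 frames: F F F F . F . . . . F . F F → 8 faults.
5 frames: F F F F . F . . . . F . F . → 7 faults.
7 < 8: adding a frame reduced faults, as is typical.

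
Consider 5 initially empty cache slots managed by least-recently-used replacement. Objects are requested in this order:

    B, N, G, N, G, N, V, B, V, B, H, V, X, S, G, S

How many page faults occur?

8

B → fault, frames {B}
N → fault, frames {B,N}
G → fault, frames {B,N,G}
N → hit
G → hit
N → hit
V → fault, frames {B,G,N,V}
B → hit
V → hit
B → hit
H → fault, frames {G,N,V,B,H}
V → hit
X → fault, evict G, frames {N,B,H,V,X}
S → fault, evict N, frames {B,H,V,X,S}
G → fault, evict B, frames {H,V,X,S,G}
S → hit
Page faults: 8.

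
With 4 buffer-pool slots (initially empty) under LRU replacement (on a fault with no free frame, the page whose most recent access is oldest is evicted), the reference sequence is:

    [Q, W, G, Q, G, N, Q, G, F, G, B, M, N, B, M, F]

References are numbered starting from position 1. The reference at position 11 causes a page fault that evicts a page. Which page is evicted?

N

pos 1: Q: fault, frames {Q}
pos 2: W: fault, frames {Q,W}
pos 3: G: fault, frames {Q,W,G}
pos 4: Q: hit
pos 5: G: hit
pos 6: N: fault, frames {W,Q,G,N}
pos 7: Q: hit
pos 8: G: hit
pos 9: F: fault, evict W, frames {N,Q,G,F}
pos 10: G: hit
pos 11: B: fault, evict N, frames {Q,F,G,B}
At position 11, page N is evicted.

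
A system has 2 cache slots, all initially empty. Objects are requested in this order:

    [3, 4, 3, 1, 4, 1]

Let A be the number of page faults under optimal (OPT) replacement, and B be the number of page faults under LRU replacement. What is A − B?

Under OPT: F F . F . . → 3 faults.
Under LRU: F F . F F . → 4 faults.
A − B = 3 − 4 = -1.

-1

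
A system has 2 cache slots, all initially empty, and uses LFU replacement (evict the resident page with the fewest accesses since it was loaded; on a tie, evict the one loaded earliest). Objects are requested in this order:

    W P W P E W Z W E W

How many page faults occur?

8

W: fault, frames {W}
P: fault, frames {W,P}
W: hit
P: hit
E: fault, evict W, frames {P,E}
W: fault, evict E, frames {P,W}
Z: fault, evict W, frames {P,Z}
W: fault, evict Z, frames {P,W}
E: fault, evict W, frames {P,E}
W: fault, evict E, frames {P,W}
Page faults: 8.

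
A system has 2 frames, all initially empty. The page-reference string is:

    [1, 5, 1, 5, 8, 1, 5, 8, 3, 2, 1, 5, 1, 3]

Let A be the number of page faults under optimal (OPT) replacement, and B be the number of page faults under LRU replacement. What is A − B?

-3

Under OPT: F F . . F . F . F F F . . F → 8 faults.
Under LRU: F F . . F F F F F F F F . F → 11 faults.
A − B = 8 − 11 = -3.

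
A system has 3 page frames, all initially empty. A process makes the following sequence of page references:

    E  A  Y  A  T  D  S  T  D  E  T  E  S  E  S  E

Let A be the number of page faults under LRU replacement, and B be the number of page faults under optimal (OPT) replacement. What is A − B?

Under LRU: F F F . F F F . . F . . F . . . → 8 faults.
Under OPT: F F F . F F F . . F . . . . . . → 7 faults.
A − B = 8 − 7 = 1.

1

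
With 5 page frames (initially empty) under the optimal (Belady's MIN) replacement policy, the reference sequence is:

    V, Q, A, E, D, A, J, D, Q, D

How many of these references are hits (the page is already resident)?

4

V → fault, frames (V)
Q → fault, frames (V Q)
A → fault, frames (V Q A)
E → fault, frames (V Q A E)
D → fault, frames (V Q A E D)
A → hit
J → fault, evict E, frames (V Q A D J)
D → hit
Q → hit
D → hit
Hits: 4.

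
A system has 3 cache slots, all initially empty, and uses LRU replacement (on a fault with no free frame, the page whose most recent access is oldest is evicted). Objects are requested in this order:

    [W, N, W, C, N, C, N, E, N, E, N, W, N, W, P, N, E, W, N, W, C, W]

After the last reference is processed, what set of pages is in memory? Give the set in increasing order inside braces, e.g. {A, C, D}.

W: fault, frames {W}
N: fault, frames {W,N}
W: hit
C: fault, frames {N,W,C}
N: hit
C: hit
N: hit
E: fault, evict W, frames {C,N,E}
N: hit
E: hit
N: hit
W: fault, evict C, frames {E,N,W}
N: hit
W: hit
P: fault, evict E, frames {N,W,P}
N: hit
E: fault, evict W, frames {P,N,E}
W: fault, evict P, frames {N,E,W}
N: hit
W: hit
C: fault, evict E, frames {N,W,C}
W: hit

{C, N, W}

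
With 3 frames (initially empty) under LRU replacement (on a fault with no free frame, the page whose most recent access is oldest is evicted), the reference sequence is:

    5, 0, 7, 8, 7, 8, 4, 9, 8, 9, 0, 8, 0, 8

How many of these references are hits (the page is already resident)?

5 → fault, frames [5]
0 → fault, frames [5, 0]
7 → fault, frames [5, 0, 7]
8 → fault, evict 5, frames [0, 7, 8]
7 → hit
8 → hit
4 → fault, evict 0, frames [7, 8, 4]
9 → fault, evict 7, frames [8, 4, 9]
8 → hit
9 → hit
0 → fault, evict 4, frames [8, 9, 0]
8 → hit
0 → hit
8 → hit
Hits: 7.

7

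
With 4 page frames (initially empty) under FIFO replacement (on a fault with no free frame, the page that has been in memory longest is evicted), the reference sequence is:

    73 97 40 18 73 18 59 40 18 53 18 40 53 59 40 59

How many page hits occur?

73 -> miss, frames (73)
97 -> miss, frames (73 97)
40 -> miss, frames (73 97 40)
18 -> miss, frames (73 97 40 18)
73 -> hit
18 -> hit
59 -> miss, evict 73, frames (97 40 18 59)
40 -> hit
18 -> hit
53 -> miss, evict 97, frames (40 18 59 53)
18 -> hit
40 -> hit
53 -> hit
59 -> hit
40 -> hit
59 -> hit
Hits: 10.

10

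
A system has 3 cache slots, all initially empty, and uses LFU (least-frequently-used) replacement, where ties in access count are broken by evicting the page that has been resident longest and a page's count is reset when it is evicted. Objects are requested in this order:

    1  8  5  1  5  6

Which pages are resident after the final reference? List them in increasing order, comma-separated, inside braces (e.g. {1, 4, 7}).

1 -> fault, frames (1)
8 -> fault, frames (1 8)
5 -> fault, frames (1 8 5)
1 -> hit
5 -> hit
6 -> fault, evict 8, frames (1 5 6)

{1, 5, 6}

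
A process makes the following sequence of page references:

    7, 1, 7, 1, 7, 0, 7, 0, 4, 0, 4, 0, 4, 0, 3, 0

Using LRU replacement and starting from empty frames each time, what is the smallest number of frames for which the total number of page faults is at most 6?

2

f=1: 16 faults
f=2: 5 faults
f=3: 5 faults
f=4: 5 faults
f=5: 5 faults
Smallest f with faults ≤ 6 is 2.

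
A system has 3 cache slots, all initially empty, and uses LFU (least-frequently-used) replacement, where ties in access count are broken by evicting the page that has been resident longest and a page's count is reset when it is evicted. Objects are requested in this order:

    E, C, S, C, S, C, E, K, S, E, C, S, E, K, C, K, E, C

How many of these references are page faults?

E → fault, frames (E)
C → fault, frames (E C)
S → fault, frames (E C S)
C → hit
S → hit
C → hit
E → hit
K → fault, evict E, frames (C S K)
S → hit
E → fault, evict K, frames (C S E)
C → hit
S → hit
E → hit
K → fault, evict E, frames (C S K)
C → hit
K → hit
E → fault, evict K, frames (C S E)
C → hit
Page faults: 7.

7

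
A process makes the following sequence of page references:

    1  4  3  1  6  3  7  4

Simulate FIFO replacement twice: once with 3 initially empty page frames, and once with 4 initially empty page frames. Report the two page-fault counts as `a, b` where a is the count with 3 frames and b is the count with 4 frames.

3 frames: F F F . F . F F → 6 faults.
4 frames: F F F . F . F . → 5 faults.
5 < 6: adding a frame reduced faults, as is typical.

6, 5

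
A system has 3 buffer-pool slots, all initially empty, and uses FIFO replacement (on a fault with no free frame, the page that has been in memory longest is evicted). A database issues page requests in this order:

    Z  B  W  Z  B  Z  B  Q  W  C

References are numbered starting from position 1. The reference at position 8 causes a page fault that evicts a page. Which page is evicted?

pos 1: Z -> fault, frames (Z)
pos 2: B -> fault, frames (Z B)
pos 3: W -> fault, frames (Z B W)
pos 4: Z -> hit
pos 5: B -> hit
pos 6: Z -> hit
pos 7: B -> hit
pos 8: Q -> fault, evict Z, frames (B W Q)
At position 8, page Z is evicted.

Z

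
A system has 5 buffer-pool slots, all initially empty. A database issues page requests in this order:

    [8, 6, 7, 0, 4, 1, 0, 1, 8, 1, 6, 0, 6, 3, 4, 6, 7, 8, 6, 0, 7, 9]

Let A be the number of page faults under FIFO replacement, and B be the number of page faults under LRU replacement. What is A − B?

-2

Under FIFO: F F F F F F . . F . F . . F . . F . . F . F → 12 faults.
Under LRU: F F F F F F . . F . F . . F F . F F . F . F → 14 faults.
A − B = 12 − 14 = -2.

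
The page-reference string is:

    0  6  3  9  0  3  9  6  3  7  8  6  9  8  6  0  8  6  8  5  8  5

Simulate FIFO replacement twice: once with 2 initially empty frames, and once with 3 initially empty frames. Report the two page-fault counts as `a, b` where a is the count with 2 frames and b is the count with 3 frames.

2 frames: F F F F F F F F F F F F F F F F F F . F F . → 20 faults.
3 frames: F F F F F . . F F F F F F . . F F F . F . . → 15 faults.
15 < 20: adding a frame reduced faults, as is typical.

20, 15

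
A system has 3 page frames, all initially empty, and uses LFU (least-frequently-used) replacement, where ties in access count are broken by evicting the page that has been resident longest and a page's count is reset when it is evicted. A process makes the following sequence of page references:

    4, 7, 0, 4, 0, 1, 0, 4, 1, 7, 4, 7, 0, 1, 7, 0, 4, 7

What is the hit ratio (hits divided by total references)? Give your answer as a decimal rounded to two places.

4 -> miss, frames (4)
7 -> miss, frames (4 7)
0 -> miss, frames (4 7 0)
4 -> hit
0 -> hit
1 -> miss, evict 7, frames (4 0 1)
0 -> hit
4 -> hit
1 -> hit
7 -> miss, evict 1, frames (4 0 7)
4 -> hit
7 -> hit
0 -> hit
1 -> miss, evict 7, frames (4 0 1)
7 -> miss, evict 1, frames (4 0 7)
0 -> hit
4 -> hit
7 -> hit
Hits: 11 of 18 references → 11/18 = 0.6111.

0.61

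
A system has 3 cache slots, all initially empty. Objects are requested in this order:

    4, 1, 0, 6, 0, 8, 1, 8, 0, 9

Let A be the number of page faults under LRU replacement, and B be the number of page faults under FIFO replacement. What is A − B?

Under LRU: F F F F . F F . . F → 7 faults.
Under FIFO: F F F F . F F . F F → 8 faults.
A − B = 7 − 8 = -1.

-1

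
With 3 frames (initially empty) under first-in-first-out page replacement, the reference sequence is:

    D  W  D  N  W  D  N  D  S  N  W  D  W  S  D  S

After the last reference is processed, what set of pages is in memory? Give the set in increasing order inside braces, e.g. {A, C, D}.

{D, S, W}

D: fault, frames (D)
W: fault, frames (D W)
D: hit
N: fault, frames (D W N)
W: hit
D: hit
N: hit
D: hit
S: fault, evict D, frames (W N S)
N: hit
W: hit
D: fault, evict W, frames (N S D)
W: fault, evict N, frames (S D W)
S: hit
D: hit
S: hit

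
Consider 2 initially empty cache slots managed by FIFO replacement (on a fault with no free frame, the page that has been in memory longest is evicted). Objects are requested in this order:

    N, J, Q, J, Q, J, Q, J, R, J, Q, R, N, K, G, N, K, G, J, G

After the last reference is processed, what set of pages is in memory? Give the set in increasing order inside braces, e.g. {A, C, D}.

{G, J}

N → fault, frames [N]
J → fault, frames [N, J]
Q → fault, evict N, frames [J, Q]
J → hit
Q → hit
J → hit
Q → hit
J → hit
R → fault, evict J, frames [Q, R]
J → fault, evict Q, frames [R, J]
Q → fault, evict R, frames [J, Q]
R → fault, evict J, frames [Q, R]
N → fault, evict Q, frames [R, N]
K → fault, evict R, frames [N, K]
G → fault, evict N, frames [K, G]
N → fault, evict K, frames [G, N]
K → fault, evict G, frames [N, K]
G → fault, evict N, frames [K, G]
J → fault, evict K, frames [G, J]
G → hit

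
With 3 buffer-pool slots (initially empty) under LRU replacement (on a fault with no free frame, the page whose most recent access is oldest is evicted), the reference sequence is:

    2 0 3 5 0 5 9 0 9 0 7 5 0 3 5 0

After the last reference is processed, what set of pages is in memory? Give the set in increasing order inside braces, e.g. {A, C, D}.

2 → miss, frames [2]
0 → miss, frames [2, 0]
3 → miss, frames [2, 0, 3]
5 → miss, evict 2, frames [0, 3, 5]
0 → hit
5 → hit
9 → miss, evict 3, frames [0, 5, 9]
0 → hit
9 → hit
0 → hit
7 → miss, evict 5, frames [9, 0, 7]
5 → miss, evict 9, frames [0, 7, 5]
0 → hit
3 → miss, evict 7, frames [5, 0, 3]
5 → hit
0 → hit

{0, 3, 5}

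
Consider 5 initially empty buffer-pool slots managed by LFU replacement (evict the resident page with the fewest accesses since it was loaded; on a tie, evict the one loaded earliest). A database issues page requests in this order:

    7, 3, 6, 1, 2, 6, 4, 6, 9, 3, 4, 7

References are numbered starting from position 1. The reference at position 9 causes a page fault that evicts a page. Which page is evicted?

3

pos 1: 7: fault, frames {7}
pos 2: 3: fault, frames {7,3}
pos 3: 6: fault, frames {7,3,6}
pos 4: 1: fault, frames {7,3,6,1}
pos 5: 2: fault, frames {7,3,6,1,2}
pos 6: 6: hit
pos 7: 4: fault, evict 7, frames {3,6,1,2,4}
pos 8: 6: hit
pos 9: 9: fault, evict 3, frames {6,1,2,4,9}
At position 9, page 3 is evicted.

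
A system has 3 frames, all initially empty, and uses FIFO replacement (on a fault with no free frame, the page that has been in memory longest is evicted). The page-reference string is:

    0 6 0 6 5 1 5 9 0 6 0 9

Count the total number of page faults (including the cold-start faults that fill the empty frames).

7

0: miss, frames (0)
6: miss, frames (0 6)
0: hit
6: hit
5: miss, frames (0 6 5)
1: miss, evict 0, frames (6 5 1)
5: hit
9: miss, evict 6, frames (5 1 9)
0: miss, evict 5, frames (1 9 0)
6: miss, evict 1, frames (9 0 6)
0: hit
9: hit
Page faults: 7.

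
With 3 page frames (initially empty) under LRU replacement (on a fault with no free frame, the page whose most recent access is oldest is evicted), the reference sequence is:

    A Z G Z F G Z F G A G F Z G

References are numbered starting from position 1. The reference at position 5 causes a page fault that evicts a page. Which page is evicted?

A

pos 1: A → miss, frames [A]
pos 2: Z → miss, frames [A, Z]
pos 3: G → miss, frames [A, Z, G]
pos 4: Z → hit
pos 5: F → miss, evict A, frames [G, Z, F]
At position 5, page A is evicted.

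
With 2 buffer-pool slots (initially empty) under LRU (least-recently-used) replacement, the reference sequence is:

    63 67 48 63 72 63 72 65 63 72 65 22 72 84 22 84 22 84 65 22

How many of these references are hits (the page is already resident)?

63 → miss, frames (63)
67 → miss, frames (63 67)
48 → miss, evict 63, frames (67 48)
63 → miss, evict 67, frames (48 63)
72 → miss, evict 48, frames (63 72)
63 → hit
72 → hit
65 → miss, evict 63, frames (72 65)
63 → miss, evict 72, frames (65 63)
72 → miss, evict 65, frames (63 72)
65 → miss, evict 63, frames (72 65)
22 → miss, evict 72, frames (65 22)
72 → miss, evict 65, frames (22 72)
84 → miss, evict 22, frames (72 84)
22 → miss, evict 72, frames (84 22)
84 → hit
22 → hit
84 → hit
65 → miss, evict 22, frames (84 65)
22 → miss, evict 84, frames (65 22)
Hits: 5.

5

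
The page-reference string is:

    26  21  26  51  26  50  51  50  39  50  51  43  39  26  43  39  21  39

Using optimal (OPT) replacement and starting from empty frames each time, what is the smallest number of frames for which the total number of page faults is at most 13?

2

f=1: 18 faults
f=2: 10 faults
f=3: 8 faults
f=4: 7 faults
f=5: 6 faults
f=6: 6 faults
Smallest f with faults ≤ 13 is 2.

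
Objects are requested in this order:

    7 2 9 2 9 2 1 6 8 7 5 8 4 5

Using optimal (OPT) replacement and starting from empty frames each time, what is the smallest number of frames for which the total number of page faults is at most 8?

f=1: 14 faults
f=2: 9 faults
f=3: 8 faults
f=4: 8 faults
f=5: 8 faults
f=6: 8 faults
f=7: 8 faults
f=8: 8 faults
Smallest f with faults ≤ 8 is 3.

3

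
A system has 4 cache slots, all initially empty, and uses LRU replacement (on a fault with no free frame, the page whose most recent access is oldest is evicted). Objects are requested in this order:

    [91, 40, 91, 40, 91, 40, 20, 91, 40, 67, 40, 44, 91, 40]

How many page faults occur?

91 -> miss, frames {91}
40 -> miss, frames {91,40}
91 -> hit
40 -> hit
91 -> hit
40 -> hit
20 -> miss, frames {91,40,20}
91 -> hit
40 -> hit
67 -> miss, frames {20,91,40,67}
40 -> hit
44 -> miss, evict 20, frames {91,67,40,44}
91 -> hit
40 -> hit
Page faults: 5.

5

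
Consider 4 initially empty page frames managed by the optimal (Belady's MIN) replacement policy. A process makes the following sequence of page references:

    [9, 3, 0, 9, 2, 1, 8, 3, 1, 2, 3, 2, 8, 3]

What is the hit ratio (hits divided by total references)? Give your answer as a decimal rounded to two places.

0.57

9 -> miss, frames (9)
3 -> miss, frames (9 3)
0 -> miss, frames (9 3 0)
9 -> hit
2 -> miss, frames (9 3 0 2)
1 -> miss, evict 0, frames (9 3 2 1)
8 -> miss, evict 9, frames (3 2 1 8)
3 -> hit
1 -> hit
2 -> hit
3 -> hit
2 -> hit
8 -> hit
3 -> hit
Hits: 8 of 14 references → 8/14 = 0.5714.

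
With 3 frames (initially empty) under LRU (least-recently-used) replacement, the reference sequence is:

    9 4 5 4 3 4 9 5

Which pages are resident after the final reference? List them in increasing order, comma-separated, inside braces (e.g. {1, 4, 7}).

{4, 5, 9}

9 → miss, frames {9}
4 → miss, frames {9,4}
5 → miss, frames {9,4,5}
4 → hit
3 → miss, evict 9, frames {5,4,3}
4 → hit
9 → miss, evict 5, frames {3,4,9}
5 → miss, evict 3, frames {4,9,5}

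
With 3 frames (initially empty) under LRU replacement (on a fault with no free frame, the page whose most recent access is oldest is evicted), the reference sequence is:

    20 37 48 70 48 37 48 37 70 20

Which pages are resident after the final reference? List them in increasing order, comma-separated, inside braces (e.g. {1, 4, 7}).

{20, 37, 70}

20 -> fault, frames {20}
37 -> fault, frames {20,37}
48 -> fault, frames {20,37,48}
70 -> fault, evict 20, frames {37,48,70}
48 -> hit
37 -> hit
48 -> hit
37 -> hit
70 -> hit
20 -> fault, evict 48, frames {37,70,20}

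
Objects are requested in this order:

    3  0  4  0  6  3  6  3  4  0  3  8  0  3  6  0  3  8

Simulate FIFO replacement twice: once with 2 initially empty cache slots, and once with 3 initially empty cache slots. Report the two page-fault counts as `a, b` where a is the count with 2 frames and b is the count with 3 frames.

15, 9

2 frames: F F F . F F . . F F F F F F F F F F → 15 faults.
3 frames: F F F . F F . . . F . F . . F . F . → 9 faults.
9 < 15: adding a frame reduced faults, as is typical.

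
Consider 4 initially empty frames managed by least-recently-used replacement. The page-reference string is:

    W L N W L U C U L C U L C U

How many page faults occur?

5

W -> fault, frames [W]
L -> fault, frames [W, L]
N -> fault, frames [W, L, N]
W -> hit
L -> hit
U -> fault, frames [N, W, L, U]
C -> fault, evict N, frames [W, L, U, C]
U -> hit
L -> hit
C -> hit
U -> hit
L -> hit
C -> hit
U -> hit
Page faults: 5.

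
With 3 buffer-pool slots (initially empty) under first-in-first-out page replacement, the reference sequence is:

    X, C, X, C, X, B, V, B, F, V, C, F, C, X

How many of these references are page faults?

X → miss, frames (X)
C → miss, frames (X C)
X → hit
C → hit
X → hit
B → miss, frames (X C B)
V → miss, evict X, frames (C B V)
B → hit
F → miss, evict C, frames (B V F)
V → hit
C → miss, evict B, frames (V F C)
F → hit
C → hit
X → miss, evict V, frames (F C X)
Page faults: 7.

7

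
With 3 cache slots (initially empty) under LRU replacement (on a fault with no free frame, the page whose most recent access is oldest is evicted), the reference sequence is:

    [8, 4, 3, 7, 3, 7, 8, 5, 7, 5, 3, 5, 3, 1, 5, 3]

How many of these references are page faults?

8 -> miss, frames [8]
4 -> miss, frames [8, 4]
3 -> miss, frames [8, 4, 3]
7 -> miss, evict 8, frames [4, 3, 7]
3 -> hit
7 -> hit
8 -> miss, evict 4, frames [3, 7, 8]
5 -> miss, evict 3, frames [7, 8, 5]
7 -> hit
5 -> hit
3 -> miss, evict 8, frames [7, 5, 3]
5 -> hit
3 -> hit
1 -> miss, evict 7, frames [5, 3, 1]
5 -> hit
3 -> hit
Page faults: 8.

8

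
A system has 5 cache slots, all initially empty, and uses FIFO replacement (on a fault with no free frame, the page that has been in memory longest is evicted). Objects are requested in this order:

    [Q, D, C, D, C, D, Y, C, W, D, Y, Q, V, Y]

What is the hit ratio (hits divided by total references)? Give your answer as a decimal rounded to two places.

0.57

Q → fault, frames [Q]
D → fault, frames [Q, D]
C → fault, frames [Q, D, C]
D → hit
C → hit
D → hit
Y → fault, frames [Q, D, C, Y]
C → hit
W → fault, frames [Q, D, C, Y, W]
D → hit
Y → hit
Q → hit
V → fault, evict Q, frames [D, C, Y, W, V]
Y → hit
Hits: 8 of 14 references → 8/14 = 0.5714.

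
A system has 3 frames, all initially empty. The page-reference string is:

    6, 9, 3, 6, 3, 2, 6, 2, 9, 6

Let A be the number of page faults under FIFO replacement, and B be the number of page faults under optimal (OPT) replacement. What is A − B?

Under FIFO: F F F . . F F . F . → 6 faults.
Under OPT: F F F . . F . . . . → 4 faults.
A − B = 6 − 4 = 2.

2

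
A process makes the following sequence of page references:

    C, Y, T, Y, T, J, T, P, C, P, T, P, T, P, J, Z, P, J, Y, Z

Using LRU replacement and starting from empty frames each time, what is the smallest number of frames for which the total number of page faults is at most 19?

2

f=1: 20 faults
f=2: 13 faults
f=3: 10 faults
f=4: 8 faults
f=5: 7 faults
f=6: 6 faults
Smallest f with faults ≤ 19 is 2.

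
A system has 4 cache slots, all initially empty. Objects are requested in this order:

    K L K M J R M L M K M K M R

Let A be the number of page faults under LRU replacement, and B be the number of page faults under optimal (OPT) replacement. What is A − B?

2

Under LRU: F F . F F F . F . F . . . . → 7 faults.
Under OPT: F F . F F F . . . . . . . . → 5 faults.
A − B = 7 − 5 = 2.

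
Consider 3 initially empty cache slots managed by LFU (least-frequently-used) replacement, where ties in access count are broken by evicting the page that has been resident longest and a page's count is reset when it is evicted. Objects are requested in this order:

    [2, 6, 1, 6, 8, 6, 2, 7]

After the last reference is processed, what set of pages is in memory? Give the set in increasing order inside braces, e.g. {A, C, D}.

{2, 6, 7}

2 → fault, frames {2}
6 → fault, frames {2,6}
1 → fault, frames {2,6,1}
6 → hit
8 → fault, evict 2, frames {6,1,8}
6 → hit
2 → fault, evict 1, frames {6,8,2}
7 → fault, evict 8, frames {6,2,7}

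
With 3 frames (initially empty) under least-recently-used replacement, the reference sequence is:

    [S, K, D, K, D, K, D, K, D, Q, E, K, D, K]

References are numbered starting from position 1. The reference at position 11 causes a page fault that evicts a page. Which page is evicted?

pos 1: S → fault, frames {S}
pos 2: K → fault, frames {S,K}
pos 3: D → fault, frames {S,K,D}
pos 4: K → hit
pos 5: D → hit
pos 6: K → hit
pos 7: D → hit
pos 8: K → hit
pos 9: D → hit
pos 10: Q → fault, evict S, frames {K,D,Q}
pos 11: E → fault, evict K, frames {D,Q,E}
At position 11, page K is evicted.

K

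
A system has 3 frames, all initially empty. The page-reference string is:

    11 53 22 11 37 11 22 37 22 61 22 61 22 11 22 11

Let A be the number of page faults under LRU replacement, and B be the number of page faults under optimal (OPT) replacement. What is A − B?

1

Under LRU: F F F . F . . . . F . . . F . . → 6 faults.
Under OPT: F F F . F . . . . F . . . . . . → 5 faults.
A − B = 6 − 5 = 1.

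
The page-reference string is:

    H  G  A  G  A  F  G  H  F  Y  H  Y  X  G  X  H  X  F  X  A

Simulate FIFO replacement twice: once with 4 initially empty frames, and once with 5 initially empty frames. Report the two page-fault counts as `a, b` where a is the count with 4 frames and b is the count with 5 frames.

4 frames: F F F . . F . . . F F . F F . . . F . F → 10 faults.
5 frames: F F F . . F . . . F . . F . . F . . . . → 7 faults.
7 < 10: adding a frame reduced faults, as is typical.

10, 7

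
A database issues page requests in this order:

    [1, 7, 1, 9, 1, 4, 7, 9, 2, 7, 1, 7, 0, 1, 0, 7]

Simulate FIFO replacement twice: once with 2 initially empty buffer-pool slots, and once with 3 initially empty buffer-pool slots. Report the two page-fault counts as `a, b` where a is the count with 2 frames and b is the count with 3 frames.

12, 8

2 frames: F F . F F F F F F F F . F . . F → 12 faults.
3 frames: F F . F . F . . F F F . F . . . → 8 faults.
8 < 12: adding a frame reduced faults, as is typical.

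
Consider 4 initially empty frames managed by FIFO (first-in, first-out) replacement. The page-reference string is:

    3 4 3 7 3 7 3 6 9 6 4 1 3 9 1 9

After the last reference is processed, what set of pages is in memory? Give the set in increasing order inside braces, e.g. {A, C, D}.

3 -> fault, frames (3)
4 -> fault, frames (3 4)
3 -> hit
7 -> fault, frames (3 4 7)
3 -> hit
7 -> hit
3 -> hit
6 -> fault, frames (3 4 7 6)
9 -> fault, evict 3, frames (4 7 6 9)
6 -> hit
4 -> hit
1 -> fault, evict 4, frames (7 6 9 1)
3 -> fault, evict 7, frames (6 9 1 3)
9 -> hit
1 -> hit
9 -> hit

{1, 3, 6, 9}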